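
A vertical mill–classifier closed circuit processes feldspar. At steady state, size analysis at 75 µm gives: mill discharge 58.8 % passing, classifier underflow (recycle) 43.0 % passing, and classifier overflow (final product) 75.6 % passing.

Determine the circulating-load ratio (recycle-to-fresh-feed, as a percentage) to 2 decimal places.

Mass balance on the −75 µm fraction:
(1+r)d = ru + o → r = (o−d)/(d−u)
r = (75.6 − 58.8)/(58.8 − 43.0) = 16.8/15.8 = 1.0633
CL = 100·r = 106.33 %

CL = 106.33 %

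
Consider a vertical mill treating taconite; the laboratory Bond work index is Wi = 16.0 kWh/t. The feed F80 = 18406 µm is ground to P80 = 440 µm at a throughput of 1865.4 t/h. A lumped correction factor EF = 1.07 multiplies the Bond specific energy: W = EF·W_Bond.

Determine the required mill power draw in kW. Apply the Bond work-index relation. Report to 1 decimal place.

P = 12870.8 kW

W = 10 Wi / √P80 − 10 Wi / √F80
W = 10·16.0·(1/√440 − 1/√18406) = 10·16.0·(0.040302) = 6.4484 kWh/t
Apply correction: 6.4484 × 1.07 = 6.8997 kWh/t
P_mill = W·ṁ = 6.8997·1865.4 = 12870.8 kW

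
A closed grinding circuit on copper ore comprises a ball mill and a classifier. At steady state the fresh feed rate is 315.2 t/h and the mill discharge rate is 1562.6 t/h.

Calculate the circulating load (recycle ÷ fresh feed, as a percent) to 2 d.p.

CL = 395.75 %

M = F + R at steady state, so:
R = M − F = 1562.6 − 315.2 = 1247.4 t/h
CL = 100·R/F = 100·1247.4/315.2 = 395.75 %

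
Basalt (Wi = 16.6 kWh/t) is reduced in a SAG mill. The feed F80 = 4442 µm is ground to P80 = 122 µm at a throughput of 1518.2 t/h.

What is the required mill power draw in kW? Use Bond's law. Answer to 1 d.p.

P = 19035.6 kW

W = 10 Wi / √P80 − 10 Wi / √F80
W = 10·16.6·(1/√122 − 1/√4442) = 10·16.6·(0.075532) = 12.5382 kWh/t
P_mill = W·ṁ = 12.5382·1518.2 = 19035.6 kW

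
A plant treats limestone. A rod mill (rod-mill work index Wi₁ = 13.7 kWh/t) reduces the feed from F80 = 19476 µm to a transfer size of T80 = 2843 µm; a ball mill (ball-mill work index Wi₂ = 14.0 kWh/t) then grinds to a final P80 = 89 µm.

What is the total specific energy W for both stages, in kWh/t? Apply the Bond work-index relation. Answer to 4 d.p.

Bond:  W = 10 Wi (1/√P − 1/√F)
Stage 1 (19476→2843 µm, Wi₁=13.7): W₁ = 10·13.7·(0.018755 − 0.007166) = 1.5877 kWh/t
Stage 2 (2843→89 µm, Wi₂=14.0): W₂ = 10·14.0·(0.106000 − 0.018755) = 12.2143 kWh/t
W = W₁ + W₂ = 1.5877 + 12.2143 = 13.8020 kWh/t

W = 13.8020 kWh/t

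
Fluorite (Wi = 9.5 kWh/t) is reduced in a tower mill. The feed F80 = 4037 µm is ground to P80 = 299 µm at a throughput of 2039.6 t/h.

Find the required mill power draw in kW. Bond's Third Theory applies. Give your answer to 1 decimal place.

W_Bond = 10·Wi·(1/√P₈₀ − 1/√F₈₀)
W = 10·9.5·(1/√299 − 1/√4037) = 10·9.5·(0.042093) = 3.9988 kWh/t
P = W·T = 3.9988·2039.6 = 8156.0 kW

P = 8156.0 kW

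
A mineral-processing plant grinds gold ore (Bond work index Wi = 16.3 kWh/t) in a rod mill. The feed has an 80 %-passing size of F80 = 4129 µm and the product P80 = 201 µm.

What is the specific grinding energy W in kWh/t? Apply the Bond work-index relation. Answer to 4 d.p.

W_Bond = 10·Wi·(1/√P₈₀ − 1/√F₈₀)
1/√201 = 0.070535;  1/√4129 = 0.015562
W = 10·16.3·(0.070535 − 0.015562) = 8.9605 kWh/t

W = 8.9605 kWh/t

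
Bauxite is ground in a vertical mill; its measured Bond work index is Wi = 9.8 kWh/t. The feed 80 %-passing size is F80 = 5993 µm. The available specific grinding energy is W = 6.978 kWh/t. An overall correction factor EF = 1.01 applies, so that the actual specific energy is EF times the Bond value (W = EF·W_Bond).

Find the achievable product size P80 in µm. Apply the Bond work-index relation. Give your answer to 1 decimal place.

W = 10 Wi (P80^-0.5 − F80^-0.5)
W_Bond = W / EF = 6.978 / 1.01 = 6.9089 kWh/t
⇒ 1/√P80 = W_Bond/(10·Wi) + 1/√F80
  = 6.9089/(10·9.8) + 1/√5993 = 0.070499 + 0.012917 = 0.083417
P80 = (1/0.083417)² = 11.9880² = 143.71 µm

P80 = 143.7 µm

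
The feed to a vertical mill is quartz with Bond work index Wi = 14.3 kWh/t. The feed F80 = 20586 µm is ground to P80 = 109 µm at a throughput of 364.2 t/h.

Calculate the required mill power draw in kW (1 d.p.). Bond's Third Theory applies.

P = 4625.4 kW

W = 10·Wi·[P80^(−½) − F80^(−½)]
W = 10·14.3·(1/√109 − 1/√20586) = 10·14.3·(0.088813) = 12.7002 kWh/t
P_mill = W·ṁ = 12.7002·364.2 = 4625.4 kW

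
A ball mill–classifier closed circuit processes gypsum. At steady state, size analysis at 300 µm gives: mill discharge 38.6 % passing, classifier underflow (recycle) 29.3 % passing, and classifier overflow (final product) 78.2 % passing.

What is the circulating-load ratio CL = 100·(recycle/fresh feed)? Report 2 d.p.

CL = 425.81 %

Mass balance on the −300 µm fraction:
d + r·d = r·u + o → r(d−u) = o−d
r = (78.2 − 38.6)/(38.6 − 29.3) = 39.6/9.3 = 4.2581
CL = 100·r = 425.81 %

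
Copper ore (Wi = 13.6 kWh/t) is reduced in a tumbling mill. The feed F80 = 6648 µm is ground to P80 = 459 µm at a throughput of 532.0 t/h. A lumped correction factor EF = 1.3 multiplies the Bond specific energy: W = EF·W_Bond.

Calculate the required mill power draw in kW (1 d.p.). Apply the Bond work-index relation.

W_Bond = 10·Wi·(1/√P₈₀ − 1/√F₈₀)
W = 10·13.6·(1/√459 − 1/√6648) = 10·13.6·(0.034411) = 4.6799 kWh/t
Corrected W = EF·W_Bond = 1.3·4.6799 = 6.0839 kWh/t
P_mill = W·ṁ = 6.0839·532.0 = 3236.7 kW

P = 3236.7 kW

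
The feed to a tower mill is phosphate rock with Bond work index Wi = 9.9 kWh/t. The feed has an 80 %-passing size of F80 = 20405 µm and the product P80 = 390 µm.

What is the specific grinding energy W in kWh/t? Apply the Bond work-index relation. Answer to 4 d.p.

W = 10·Wi·[P80^(−½) − F80^(−½)]
1/√390 = 0.050637;  1/√20405 = 0.007001
W = 10·9.9·(0.050637 − 0.007001) = 4.3200 kWh/t

W = 4.3200 kWh/t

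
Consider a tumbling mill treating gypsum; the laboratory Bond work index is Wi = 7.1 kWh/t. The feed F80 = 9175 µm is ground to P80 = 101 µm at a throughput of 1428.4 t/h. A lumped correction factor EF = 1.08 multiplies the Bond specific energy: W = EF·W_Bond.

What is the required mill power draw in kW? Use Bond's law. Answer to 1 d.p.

P = 9755.1 kW

W = 10 Wi (P80^-0.5 − F80^-0.5)
W = 10·7.1·(1/√101 − 1/√9175) = 10·7.1·(0.089064) = 6.3235 kWh/t
Corrected W = EF·W_Bond = 1.08·6.3235 = 6.8294 kWh/t
P = W·T = 6.8294·1428.4 = 9755.1 kW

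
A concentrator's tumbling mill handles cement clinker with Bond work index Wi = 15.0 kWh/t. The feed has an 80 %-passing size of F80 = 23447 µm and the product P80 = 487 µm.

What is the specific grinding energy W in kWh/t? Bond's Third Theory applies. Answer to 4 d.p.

W = 5.8176 kWh/t

W = 10·Wi·[P80^(−½) − F80^(−½)]
1/√487 = 0.045314;  1/√23447 = 0.006531
W = 10·15.0·(0.045314 − 0.006531) = 5.8176 kWh/t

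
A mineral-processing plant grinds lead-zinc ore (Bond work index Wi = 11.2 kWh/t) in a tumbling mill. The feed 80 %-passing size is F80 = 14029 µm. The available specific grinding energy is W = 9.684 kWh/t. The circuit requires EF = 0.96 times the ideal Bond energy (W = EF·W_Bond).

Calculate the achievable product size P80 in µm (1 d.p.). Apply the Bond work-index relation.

P80 = 103.0 µm

W = 10 Wi (1/√P80 − 1/√F80)  [Bond]
W_Bond = W / EF = 9.684 / 0.96 = 10.0875 kWh/t
⇒ 1/√P80 = W_Bond/(10·Wi) + 1/√F80
  = 10.0875/(10·11.2) + 1/√14029 = 0.090067 + 0.008443 = 0.098510
P80 = (1/0.098510)² = 10.1513² = 103.05 µm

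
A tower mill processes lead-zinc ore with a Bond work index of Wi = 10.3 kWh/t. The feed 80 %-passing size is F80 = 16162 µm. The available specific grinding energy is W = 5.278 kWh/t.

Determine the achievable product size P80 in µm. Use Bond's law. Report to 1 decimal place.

Bond: W = 10·Wi·(1/√P80 − 1/√F80)
⇒ 1/√P80 = W/(10 Wi) + 1/√F80
  = 5.2780/(10·10.3) + 1/√16162 = 0.051243 + 0.007866 = 0.059109
P80 = (1/0.059109)² = 16.9180² = 286.22 µm

P80 = 286.2 µm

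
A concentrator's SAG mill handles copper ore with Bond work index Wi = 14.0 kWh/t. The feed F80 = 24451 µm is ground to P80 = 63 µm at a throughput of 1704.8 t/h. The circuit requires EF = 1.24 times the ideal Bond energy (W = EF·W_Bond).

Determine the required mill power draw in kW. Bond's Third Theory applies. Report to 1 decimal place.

P = 35393.9 kW

W_Bond = 10·Wi·(1/√P₈₀ − 1/√F₈₀)
W = 10·14.0·(1/√63 − 1/√24451) = 10·14.0·(0.119593) = 16.7430 kWh/t
Corrected W = EF·W_Bond = 1.24·16.7430 = 20.7613 kWh/t
P = W·T = 20.7613·1704.8 = 35393.9 kW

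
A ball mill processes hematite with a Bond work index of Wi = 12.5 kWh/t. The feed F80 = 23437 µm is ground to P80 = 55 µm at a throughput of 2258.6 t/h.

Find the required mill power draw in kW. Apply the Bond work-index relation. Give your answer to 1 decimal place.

W = 10 Wi (1/√P80 − 1/√F80)  [Bond]
W = 10·12.5·(1/√55 − 1/√23437) = 10·12.5·(0.128308) = 16.0385 kWh/t
P_mill = W·ṁ = 16.0385·2258.6 = 36224.5 kW

P = 36224.5 kW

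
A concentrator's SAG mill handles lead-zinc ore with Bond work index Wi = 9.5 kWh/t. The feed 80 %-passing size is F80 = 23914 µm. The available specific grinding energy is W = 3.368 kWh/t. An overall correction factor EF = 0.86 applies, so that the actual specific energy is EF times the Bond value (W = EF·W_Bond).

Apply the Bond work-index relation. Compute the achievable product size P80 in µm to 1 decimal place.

P80 = 439.7 µm

W = 10 Wi (P80^-0.5 − F80^-0.5)
W_Bond = W / EF = 3.368 / 0.86 = 3.9163 kWh/t
P80^-0.5 = F80^-0.5 + W_Bond/(10 Wi)
  = 3.9163/(10·9.5) + 1/√23914 = 0.041224 + 0.006467 = 0.047691
P80 = (1/0.047691)² = 20.9685² = 439.68 µm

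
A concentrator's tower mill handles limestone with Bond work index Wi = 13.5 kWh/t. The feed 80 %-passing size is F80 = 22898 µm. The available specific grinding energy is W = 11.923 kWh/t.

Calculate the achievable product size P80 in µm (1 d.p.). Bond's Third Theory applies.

W = 10·Wi·(P80^(-½) − F80^(-½))
1/√P80 = 1/√F80 + W/(10·Wi)
  = 11.9230/(10·13.5) + 1/√22898 = 0.088319 + 0.006608 = 0.094927
P80 = (1/0.094927)² = 10.5344² = 110.97 µm

P80 = 111.0 µm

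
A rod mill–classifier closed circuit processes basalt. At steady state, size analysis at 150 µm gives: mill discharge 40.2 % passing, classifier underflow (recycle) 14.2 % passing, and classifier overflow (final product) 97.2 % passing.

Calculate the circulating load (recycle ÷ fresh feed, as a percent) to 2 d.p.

Mass balance on the −150 µm fraction:
Fd + Rd = Ru + Fo ⇒ R/F = (o−d)/(d−u)
r = (97.2 − 40.2)/(40.2 − 14.2) = 57.0/26.0 = 2.1923
CL = 100·r = 219.23 %

CL = 219.23 %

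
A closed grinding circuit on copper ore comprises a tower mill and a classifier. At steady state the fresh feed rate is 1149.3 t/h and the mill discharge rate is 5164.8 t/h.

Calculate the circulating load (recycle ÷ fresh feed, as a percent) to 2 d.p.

CL = 349.39 %

Mill node: discharge = fresh + recycle.
R = M − F = 5164.8 − 1149.3 = 4015.5 t/h
CL = 100·R/F = 100·4015.5/1149.3 = 349.39 %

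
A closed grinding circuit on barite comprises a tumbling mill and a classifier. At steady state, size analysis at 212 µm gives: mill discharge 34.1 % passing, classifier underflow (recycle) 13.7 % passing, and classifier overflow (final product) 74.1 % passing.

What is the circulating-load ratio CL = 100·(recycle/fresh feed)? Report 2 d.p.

CL = 196.08 %

Balance %-passing 212 µm (r = R/F):
Fd + Rd = Ru + Fo ⇒ R/F = (o−d)/(d−u)
r = (74.1 − 34.1)/(34.1 − 13.7) = 40.0/20.4 = 1.9608
CL = 100·r = 196.08 %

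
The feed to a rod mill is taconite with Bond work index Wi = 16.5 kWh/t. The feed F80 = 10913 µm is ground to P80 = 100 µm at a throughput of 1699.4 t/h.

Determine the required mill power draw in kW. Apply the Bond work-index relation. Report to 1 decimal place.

P = 25355.9 kW

Bond:  W = 10 Wi (1/√P − 1/√F)
W = 10·16.5·(1/√100 − 1/√10913) = 10·16.5·(0.090427) = 14.9205 kWh/t
Mill draw = 14.9205 × 1699.4 = 25355.9 kW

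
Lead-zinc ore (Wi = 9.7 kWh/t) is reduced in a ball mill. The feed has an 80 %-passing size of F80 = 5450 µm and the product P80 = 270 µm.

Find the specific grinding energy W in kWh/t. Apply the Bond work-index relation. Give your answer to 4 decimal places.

Bond: W = 10·Wi·(1/√P80 − 1/√F80)
1/√270 = 0.060858;  1/√5450 = 0.013546
W = 10·9.7·(0.060858 − 0.013546) = 4.5893 kWh/t

W = 4.5893 kWh/t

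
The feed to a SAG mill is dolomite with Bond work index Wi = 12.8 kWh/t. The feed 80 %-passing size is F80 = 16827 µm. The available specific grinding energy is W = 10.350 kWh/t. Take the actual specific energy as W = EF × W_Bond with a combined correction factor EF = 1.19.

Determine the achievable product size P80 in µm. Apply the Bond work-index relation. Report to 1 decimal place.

W = 10 Wi (P80^-0.5 − F80^-0.5)
W_Bond = W / EF = 10.350 / 1.19 = 8.6975 kWh/t
⇒ 1/√P80 = W_Bond/(10·Wi) + 1/√F80
  = 8.6975/(10·12.8) + 1/√16827 = 0.067949 + 0.007709 = 0.075658
P80 = (1/0.075658)² = 13.2174² = 174.70 µm

P80 = 174.7 µm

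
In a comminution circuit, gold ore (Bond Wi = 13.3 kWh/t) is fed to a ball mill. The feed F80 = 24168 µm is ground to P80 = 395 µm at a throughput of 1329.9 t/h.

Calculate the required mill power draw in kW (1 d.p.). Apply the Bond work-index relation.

P = 7761.9 kW

W = 10 Wi / √P80 − 10 Wi / √F80
W = 10·13.3·(1/√395 − 1/√24168) = 10·13.3·(0.043883) = 5.8364 kWh/t
Power = W × throughput = 5.8364 kWh/t × 1329.9 t/h = 7761.9 kW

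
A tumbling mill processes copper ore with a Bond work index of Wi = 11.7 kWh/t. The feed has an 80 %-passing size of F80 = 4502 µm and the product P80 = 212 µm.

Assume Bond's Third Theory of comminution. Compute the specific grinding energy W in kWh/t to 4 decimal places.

Bond: W = 10·Wi·(1/√P80 − 1/√F80)
1/√212 = 0.068680;  1/√4502 = 0.014904
W = 10·11.7·(0.068680 − 0.014904) = 6.2918 kWh/t

W = 6.2918 kWh/t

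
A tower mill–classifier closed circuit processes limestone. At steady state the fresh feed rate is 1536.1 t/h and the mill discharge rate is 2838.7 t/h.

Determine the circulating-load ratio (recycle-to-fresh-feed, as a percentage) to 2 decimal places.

M = F + R at steady state, so:
R = M − F = 2838.7 − 1536.1 = 1302.6 t/h
CL = 100·R/F = 100·1302.6/1536.1 = 84.80 %

CL = 84.80 %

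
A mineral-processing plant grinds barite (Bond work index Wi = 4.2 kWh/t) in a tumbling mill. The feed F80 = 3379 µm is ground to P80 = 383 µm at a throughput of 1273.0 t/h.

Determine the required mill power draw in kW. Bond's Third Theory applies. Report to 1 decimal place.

W_Bond = 10·Wi·(1/√P₈₀ − 1/√F₈₀)
W = 10·4.2·(1/√383 − 1/√3379) = 10·4.2·(0.033895) = 1.4236 kWh/t
P = W·T = 1.4236·1273.0 = 1812.2 kW

P = 1812.2 kW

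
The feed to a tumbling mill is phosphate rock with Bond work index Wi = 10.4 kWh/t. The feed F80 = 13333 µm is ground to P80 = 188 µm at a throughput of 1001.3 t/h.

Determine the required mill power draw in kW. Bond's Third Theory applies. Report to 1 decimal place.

P = 6693.0 kW

W = 10·Wi·[P80^(−½) − F80^(−½)]
W = 10·10.4·(1/√188 − 1/√13333) = 10·10.4·(0.064272) = 6.6843 kWh/t
Power = W × throughput = 6.6843 kWh/t × 1001.3 t/h = 6693.0 kW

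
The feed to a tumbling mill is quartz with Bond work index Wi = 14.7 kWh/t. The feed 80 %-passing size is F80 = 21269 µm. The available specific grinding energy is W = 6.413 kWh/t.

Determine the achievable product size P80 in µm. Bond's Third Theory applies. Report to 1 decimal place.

W = 10·Wi·(P80^(-½) − F80^(-½))
P80^-0.5 = F80^-0.5 + W/(10 Wi)
  = 6.4130/(10·14.7) + 1/√21269 = 0.043626 + 0.006857 = 0.050483
P80 = (1/0.050483)² = 19.8088² = 392.39 µm

P80 = 392.4 µm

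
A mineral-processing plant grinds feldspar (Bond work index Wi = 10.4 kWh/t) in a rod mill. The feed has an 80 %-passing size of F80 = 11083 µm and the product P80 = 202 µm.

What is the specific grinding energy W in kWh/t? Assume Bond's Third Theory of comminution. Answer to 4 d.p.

W = 6.3295 kWh/t

Bond: W = 10·Wi·(1/√P80 − 1/√F80)
1/√202 = 0.070360;  1/√11083 = 0.009499
W = 10·10.4·(0.070360 − 0.009499) = 6.3295 kWh/t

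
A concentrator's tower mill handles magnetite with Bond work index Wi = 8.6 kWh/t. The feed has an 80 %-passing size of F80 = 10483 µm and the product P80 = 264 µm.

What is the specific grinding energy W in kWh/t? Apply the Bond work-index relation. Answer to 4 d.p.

W = 4.4530 kWh/t

W = 10·Wi·[P80^(−½) − F80^(−½)]
1/√264 = 0.061546;  1/√10483 = 0.009767
W = 10·8.6·(0.061546 − 0.009767) = 4.4530 kWh/t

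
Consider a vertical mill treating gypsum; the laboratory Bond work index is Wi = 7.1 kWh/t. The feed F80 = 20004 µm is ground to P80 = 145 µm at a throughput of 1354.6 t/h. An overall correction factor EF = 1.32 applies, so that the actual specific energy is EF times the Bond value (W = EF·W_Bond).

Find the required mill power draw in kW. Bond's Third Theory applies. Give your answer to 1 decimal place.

W = 10 Wi / √P80 − 10 Wi / √F80
W = 10·7.1·(1/√145 − 1/√20004) = 10·7.1·(0.075975) = 5.3942 kWh/t
Corrected W = EF·W_Bond = 1.32·5.3942 = 7.1204 kWh/t
Mill draw = 7.1204 × 1354.6 = 9645.3 kW

P = 9645.3 kW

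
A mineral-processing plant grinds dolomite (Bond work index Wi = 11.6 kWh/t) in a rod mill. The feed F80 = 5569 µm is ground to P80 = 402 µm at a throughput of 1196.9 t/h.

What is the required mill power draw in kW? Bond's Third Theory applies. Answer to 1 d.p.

W_Bond = 10·Wi·(1/√P₈₀ − 1/√F₈₀)
W = 10·11.6·(1/√402 − 1/√5569) = 10·11.6·(0.036475) = 4.2311 kWh/t
P_mill = W·ṁ = 4.2311·1196.9 = 5064.2 kW

P = 5064.2 kW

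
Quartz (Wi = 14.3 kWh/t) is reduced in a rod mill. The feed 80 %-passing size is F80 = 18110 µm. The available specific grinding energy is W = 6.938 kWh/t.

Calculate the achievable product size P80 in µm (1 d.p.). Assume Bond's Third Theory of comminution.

P80 = 319.5 µm

W_Bond = 10·Wi·(1/√P₈₀ − 1/√F₈₀)
1/√P80 = 1/√F80 + W/(10·Wi)
  = 6.9380/(10·14.3) + 1/√18110 = 0.048517 + 0.007431 = 0.055948
P80 = (1/0.055948)² = 17.8736² = 319.47 µm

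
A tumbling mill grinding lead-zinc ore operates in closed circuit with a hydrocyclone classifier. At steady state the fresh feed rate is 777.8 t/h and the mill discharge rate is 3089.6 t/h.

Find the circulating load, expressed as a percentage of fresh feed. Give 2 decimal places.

Discharge = new feed + return, hence
R = M − F = 3089.6 − 777.8 = 2311.8 t/h
CL = 100·R/F = 100·2311.8/777.8 = 297.22 %

CL = 297.22 %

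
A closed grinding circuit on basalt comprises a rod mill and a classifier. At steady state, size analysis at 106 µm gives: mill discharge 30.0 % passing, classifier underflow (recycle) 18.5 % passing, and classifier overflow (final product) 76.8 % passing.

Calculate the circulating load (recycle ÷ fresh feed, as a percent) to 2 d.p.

Let r = R/F. Size balance at 106 µm:
Fd + Rd = Ru + Fo ⇒ R/F = (o−d)/(d−u)
r = (76.8 − 30.0)/(30.0 − 18.5) = 46.8/11.5 = 4.0696
CL = 100·r = 406.96 %

CL = 406.96 %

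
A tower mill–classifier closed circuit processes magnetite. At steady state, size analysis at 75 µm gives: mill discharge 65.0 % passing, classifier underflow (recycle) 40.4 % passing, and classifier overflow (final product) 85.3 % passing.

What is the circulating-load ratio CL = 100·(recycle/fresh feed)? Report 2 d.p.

CL = 82.52 %

Balance %-passing 75 µm (r = R/F):
Fd + Rd = Ru + Fo ⇒ R/F = (o−d)/(d−u)
r = (85.3 − 65.0)/(65.0 − 40.4) = 20.3/24.6 = 0.8252
CL = 100·r = 82.52 %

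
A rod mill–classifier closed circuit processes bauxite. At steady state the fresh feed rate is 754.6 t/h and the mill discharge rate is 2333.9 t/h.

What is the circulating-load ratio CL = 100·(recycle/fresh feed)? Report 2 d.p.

CL = 209.29 %

Discharge = new feed + return, hence
R = M − F = 2333.9 − 754.6 = 1579.3 t/h
CL = 100·R/F = 100·1579.3/754.6 = 209.29 %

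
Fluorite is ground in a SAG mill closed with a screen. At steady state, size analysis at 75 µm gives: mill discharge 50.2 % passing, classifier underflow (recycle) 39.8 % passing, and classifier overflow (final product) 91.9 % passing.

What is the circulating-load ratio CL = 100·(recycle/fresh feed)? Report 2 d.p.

CL = 400.96 %

Mass balance on the −75 µm fraction:
(1+r)d = ru + o → r = (o−d)/(d−u)
r = (91.9 − 50.2)/(50.2 − 39.8) = 41.7/10.4 = 4.0096
CL = 100·r = 400.96 %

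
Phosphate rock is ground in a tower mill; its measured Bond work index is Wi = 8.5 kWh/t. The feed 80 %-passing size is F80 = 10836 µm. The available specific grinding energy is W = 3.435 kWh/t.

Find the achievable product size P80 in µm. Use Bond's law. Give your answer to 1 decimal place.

W = 10·Wi·(P80^(-½) − F80^(-½))
⇒ 1/√P80 = W/(10·Wi) + 1/√F80
  = 3.4350/(10·8.5) + 1/√10836 = 0.040412 + 0.009607 = 0.050018
P80 = (1/0.050018)² = 19.9927² = 399.71 µm

P80 = 399.7 µm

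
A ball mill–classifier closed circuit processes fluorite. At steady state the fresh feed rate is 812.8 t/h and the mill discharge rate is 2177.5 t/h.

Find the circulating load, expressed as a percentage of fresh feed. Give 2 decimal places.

CL = 167.90 %

Discharge = new feed + return, hence
R = M − F = 2177.5 − 812.8 = 1364.7 t/h
CL = 100·R/F = 100·1364.7/812.8 = 167.90 %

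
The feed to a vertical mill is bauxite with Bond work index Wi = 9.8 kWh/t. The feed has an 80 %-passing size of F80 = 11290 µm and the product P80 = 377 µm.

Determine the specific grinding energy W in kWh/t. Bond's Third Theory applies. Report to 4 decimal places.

Bond:  W = 10 Wi (1/√P − 1/√F)
1/√377 = 0.051503;  1/√11290 = 0.009411
W = 10·9.8·(0.051503 − 0.009411) = 4.1249 kWh/t

W = 4.1249 kWh/t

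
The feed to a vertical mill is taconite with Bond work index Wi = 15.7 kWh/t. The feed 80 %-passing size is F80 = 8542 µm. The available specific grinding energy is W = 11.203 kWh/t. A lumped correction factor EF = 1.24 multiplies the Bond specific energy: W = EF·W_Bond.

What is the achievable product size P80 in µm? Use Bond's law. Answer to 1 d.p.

Bond:  W = 10 Wi (1/√P − 1/√F)
W_Bond = W / EF = 11.203 / 1.24 = 9.0347 kWh/t
P80^-0.5 = F80^-0.5 + W_Bond/(10 Wi)
  = 9.0347/(10·15.7) + 1/√8542 = 0.057546 + 0.010820 = 0.068366
P80 = (1/0.068366)² = 14.6273² = 213.96 µm

P80 = 214.0 µm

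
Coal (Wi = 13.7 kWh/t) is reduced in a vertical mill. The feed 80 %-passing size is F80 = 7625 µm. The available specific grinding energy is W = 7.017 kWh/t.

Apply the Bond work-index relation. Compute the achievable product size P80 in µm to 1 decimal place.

P80 = 254.6 µm

Bond: W = 10·Wi·(1/√P80 − 1/√F80)
⇒ 1/√P80 = W/(10 Wi) + 1/√F80
  = 7.0170/(10·13.7) + 1/√7625 = 0.051219 + 0.011452 = 0.062671
P80 = (1/0.062671)² = 15.9564² = 254.61 µm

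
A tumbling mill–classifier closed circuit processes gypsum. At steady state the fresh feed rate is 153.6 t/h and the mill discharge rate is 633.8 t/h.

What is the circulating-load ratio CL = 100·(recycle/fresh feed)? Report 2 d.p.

Steady state: M = F + R.
R = M − F = 633.8 − 153.6 = 480.2 t/h
CL = 100·R/F = 100·480.2/153.6 = 312.63 %

CL = 312.63 %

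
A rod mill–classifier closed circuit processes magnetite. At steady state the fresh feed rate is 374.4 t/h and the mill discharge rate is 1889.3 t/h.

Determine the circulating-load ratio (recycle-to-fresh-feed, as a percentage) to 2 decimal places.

Steady state: M = F + R.
R = M − F = 1889.3 − 374.4 = 1514.9 t/h
CL = 100·R/F = 100·1514.9/374.4 = 404.62 %

CL = 404.62 %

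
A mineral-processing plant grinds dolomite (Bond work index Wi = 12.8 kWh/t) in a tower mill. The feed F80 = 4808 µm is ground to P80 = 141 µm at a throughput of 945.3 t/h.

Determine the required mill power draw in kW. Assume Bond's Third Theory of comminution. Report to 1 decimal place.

P = 8444.9 kW

Bond:  W = 10 Wi (1/√P − 1/√F)
W = 10·12.8·(1/√141 − 1/√4808) = 10·12.8·(0.069793) = 8.9336 kWh/t
Power = W × throughput = 8.9336 kWh/t × 945.3 t/h = 8444.9 kW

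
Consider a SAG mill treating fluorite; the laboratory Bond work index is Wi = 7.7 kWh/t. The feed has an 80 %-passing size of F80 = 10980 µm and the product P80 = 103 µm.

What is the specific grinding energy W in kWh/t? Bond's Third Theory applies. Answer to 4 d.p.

W = 6.8522 kWh/t

W_Bond = 10·Wi·(1/√P₈₀ − 1/√F₈₀)
1/√103 = 0.098533;  1/√10980 = 0.009543
W = 10·7.7·(0.098533 − 0.009543) = 6.8522 kWh/t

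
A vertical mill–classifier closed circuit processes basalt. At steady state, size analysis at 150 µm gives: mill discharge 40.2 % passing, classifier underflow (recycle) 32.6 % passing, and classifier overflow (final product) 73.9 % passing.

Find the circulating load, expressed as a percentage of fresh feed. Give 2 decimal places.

Let r = R/F. Size balance at 150 µm:
Fd + Rd = Ru + Fo ⇒ R/F = (o−d)/(d−u)
r = (73.9 − 40.2)/(40.2 − 32.6) = 33.7/7.6 = 4.4342
CL = 100·r = 443.42 %

CL = 443.42 %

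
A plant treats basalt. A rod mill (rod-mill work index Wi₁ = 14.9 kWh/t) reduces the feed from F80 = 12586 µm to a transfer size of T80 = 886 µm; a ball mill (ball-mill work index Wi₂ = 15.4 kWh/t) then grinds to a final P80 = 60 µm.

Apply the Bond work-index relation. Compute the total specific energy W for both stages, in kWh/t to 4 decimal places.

W = 10·Wi·(P80^(-½) − F80^(-½))
Stage 1 (12586→886 µm, Wi₁=14.9): W₁ = 10·14.9·(0.033596 − 0.008914) = 3.6776 kWh/t
Stage 2 (886→60 µm, Wi₂=15.4): W₂ = 10·15.4·(0.129099 − 0.033596) = 14.7076 kWh/t
W = W₁ + W₂ = 3.6776 + 14.7076 = 18.3852 kWh/t

W = 18.3852 kWh/t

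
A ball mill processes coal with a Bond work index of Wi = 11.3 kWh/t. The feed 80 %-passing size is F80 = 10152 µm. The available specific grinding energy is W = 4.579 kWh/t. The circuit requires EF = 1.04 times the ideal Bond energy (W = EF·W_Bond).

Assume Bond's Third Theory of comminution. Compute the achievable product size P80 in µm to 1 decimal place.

W_Bond = 10·Wi·(1/√P₈₀ − 1/√F₈₀)
W_Bond = W / EF = 4.579 / 1.04 = 4.4029 kWh/t
⇒ 1/√P80 = W_Bond/(10·Wi) + 1/√F80
  = 4.4029/(10·11.3) + 1/√10152 = 0.038964 + 0.009925 = 0.048888
P80 = (1/0.048888)² = 20.4547² = 418.40 µm

P80 = 418.4 µm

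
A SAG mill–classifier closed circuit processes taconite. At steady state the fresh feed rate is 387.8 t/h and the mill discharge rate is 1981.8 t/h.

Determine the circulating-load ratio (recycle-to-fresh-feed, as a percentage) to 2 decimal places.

M = F + R at steady state, so:
R = M − F = 1981.8 − 387.8 = 1594.0 t/h
CL = 100·R/F = 100·1594.0/387.8 = 411.04 %

CL = 411.04 %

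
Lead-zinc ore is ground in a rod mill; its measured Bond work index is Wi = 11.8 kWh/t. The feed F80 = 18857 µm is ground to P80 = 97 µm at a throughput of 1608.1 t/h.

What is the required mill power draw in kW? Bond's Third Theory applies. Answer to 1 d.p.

P = 17884.9 kW

W_Bond = 10·Wi·(1/√P₈₀ − 1/√F₈₀)
W = 10·11.8·(1/√97 − 1/√18857) = 10·11.8·(0.094252) = 11.1218 kWh/t
P = W·T = 11.1218·1608.1 = 17884.9 kW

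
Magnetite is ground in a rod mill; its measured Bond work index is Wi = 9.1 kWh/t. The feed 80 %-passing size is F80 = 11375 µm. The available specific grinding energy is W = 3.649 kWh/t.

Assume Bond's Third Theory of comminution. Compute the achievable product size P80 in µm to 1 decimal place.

P80 = 408.5 µm

W = 10·Wi·(P80^(-½) − F80^(-½))
P80^(−½) = W/(10 Wi) + F80^(−½)
  = 3.6490/(10·9.1) + 1/√11375 = 0.040099 + 0.009376 = 0.049475
P80 = (1/0.049475)² = 20.2122² = 408.53 µm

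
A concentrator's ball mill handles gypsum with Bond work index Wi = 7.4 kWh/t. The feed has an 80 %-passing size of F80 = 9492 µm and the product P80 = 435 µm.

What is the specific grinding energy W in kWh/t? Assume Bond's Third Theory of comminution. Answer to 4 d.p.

W = 2.7885 kWh/t

W = 10 Wi / √P80 − 10 Wi / √F80
1/√435 = 0.047946;  1/√9492 = 0.010264
W = 10·7.4·(0.047946 − 0.010264) = 2.7885 kWh/t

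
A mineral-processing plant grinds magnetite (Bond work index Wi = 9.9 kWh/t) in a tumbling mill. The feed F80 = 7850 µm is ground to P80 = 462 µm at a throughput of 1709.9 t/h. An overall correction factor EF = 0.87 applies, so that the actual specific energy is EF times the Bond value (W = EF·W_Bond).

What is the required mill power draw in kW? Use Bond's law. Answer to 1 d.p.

W = 10 Wi (1/√P80 − 1/√F80)  [Bond]
W = 10·9.9·(1/√462 − 1/√7850) = 10·9.9·(0.035238) = 3.4885 kWh/t
With EF = 0.87: W = 3.4885·0.87 = 3.0350 kWh/t
P = W·T = 3.0350·1709.9 = 5189.6 kW

P = 5189.6 kW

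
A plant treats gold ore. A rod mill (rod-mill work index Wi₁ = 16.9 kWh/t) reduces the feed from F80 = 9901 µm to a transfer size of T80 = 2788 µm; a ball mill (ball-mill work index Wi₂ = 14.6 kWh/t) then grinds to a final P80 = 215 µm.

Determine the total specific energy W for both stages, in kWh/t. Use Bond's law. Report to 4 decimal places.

W = 8.6943 kWh/t

Bond:  W = 10 Wi (1/√P − 1/√F)
Stage 1 (9901→2788 µm, Wi₁=16.9): W₁ = 10·16.9·(0.018939 − 0.010050) = 1.5022 kWh/t
Stage 2 (2788→215 µm, Wi₂=14.6): W₂ = 10·14.6·(0.068199 − 0.018939) = 7.1920 kWh/t
W = W₁ + W₂ = 1.5022 + 7.1920 = 8.6943 kWh/t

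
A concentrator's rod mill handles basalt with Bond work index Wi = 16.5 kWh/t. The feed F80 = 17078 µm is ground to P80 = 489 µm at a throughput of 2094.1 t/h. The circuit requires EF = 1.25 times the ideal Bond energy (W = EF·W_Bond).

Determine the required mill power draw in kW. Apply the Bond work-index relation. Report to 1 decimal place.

P = 16226.5 kW

W = 10 Wi (P80^-0.5 − F80^-0.5)
W = 10·16.5·(1/√489 − 1/√17078) = 10·16.5·(0.037569) = 6.1990 kWh/t
With EF = 1.25: W = 6.1990·1.25 = 7.7487 kWh/t
P_mill = W·ṁ = 7.7487·2094.1 = 16226.5 kW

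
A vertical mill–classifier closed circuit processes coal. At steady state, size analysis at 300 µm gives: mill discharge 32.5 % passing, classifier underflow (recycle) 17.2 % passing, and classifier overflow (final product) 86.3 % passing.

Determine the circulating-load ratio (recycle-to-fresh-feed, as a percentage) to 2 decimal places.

CL = 351.63 %

Classifier node, passing 300 µm:
d + r·d = r·u + o → r(d−u) = o−d
r = (86.3 − 32.5)/(32.5 − 17.2) = 53.8/15.3 = 3.5163
CL = 100·r = 351.63 %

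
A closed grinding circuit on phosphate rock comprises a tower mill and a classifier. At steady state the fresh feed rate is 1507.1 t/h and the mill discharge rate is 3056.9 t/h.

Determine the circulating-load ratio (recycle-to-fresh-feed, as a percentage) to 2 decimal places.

CL = 102.83 %

Discharge = new feed + return, hence
R = M − F = 3056.9 − 1507.1 = 1549.8 t/h
CL = 100·R/F = 100·1549.8/1507.1 = 102.83 %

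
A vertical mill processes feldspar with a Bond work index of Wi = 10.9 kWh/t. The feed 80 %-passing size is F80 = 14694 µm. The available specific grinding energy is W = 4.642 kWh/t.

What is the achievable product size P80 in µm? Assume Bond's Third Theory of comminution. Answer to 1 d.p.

W_Bond = 10·Wi·(1/√P₈₀ − 1/√F₈₀)
⇒ 1/√P80 = W/(10·Wi) + 1/√F80
  = 4.6420/(10·10.9) + 1/√14694 = 0.042587 + 0.008250 = 0.050837
P80 = (1/0.050837)² = 19.6708² = 386.94 µm

P80 = 386.9 µm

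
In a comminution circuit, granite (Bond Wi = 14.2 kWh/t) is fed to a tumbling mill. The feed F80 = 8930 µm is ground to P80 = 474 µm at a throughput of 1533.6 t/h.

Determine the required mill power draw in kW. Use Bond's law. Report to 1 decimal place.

P = 7698.1 kW

W = 10 Wi (P80^-0.5 − F80^-0.5)
W = 10·14.2·(1/√474 − 1/√8930) = 10·14.2·(0.035349) = 5.0196 kWh/t
P = W·T = 5.0196·1533.6 = 7698.1 kW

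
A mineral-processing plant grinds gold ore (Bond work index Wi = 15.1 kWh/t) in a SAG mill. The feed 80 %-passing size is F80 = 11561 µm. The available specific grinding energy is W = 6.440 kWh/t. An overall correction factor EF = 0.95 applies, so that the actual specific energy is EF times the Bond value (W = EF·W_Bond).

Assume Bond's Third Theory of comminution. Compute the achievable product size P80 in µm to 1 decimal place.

P80 = 340.5 µm

W = 10·Wi·(P80^(-½) − F80^(-½))
W_Bond = W / EF = 6.440 / 0.95 = 6.7789 kWh/t
P80^-0.5 = F80^-0.5 + W_Bond/(10 Wi)
  = 6.7789/(10·15.1) + 1/√11561 = 0.044894 + 0.009300 = 0.054194
P80 = (1/0.054194)² = 18.4522² = 340.48 µm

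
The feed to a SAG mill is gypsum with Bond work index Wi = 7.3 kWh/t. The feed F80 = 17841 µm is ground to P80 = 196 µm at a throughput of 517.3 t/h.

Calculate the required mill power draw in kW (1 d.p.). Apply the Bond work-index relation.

Bond: W = 10·Wi·(1/√P80 − 1/√F80)
W = 10·7.3·(1/√196 − 1/√17841) = 10·7.3·(0.063942) = 4.6678 kWh/t
P = W·T = 4.6678·517.3 = 2414.6 kW

P = 2414.6 kW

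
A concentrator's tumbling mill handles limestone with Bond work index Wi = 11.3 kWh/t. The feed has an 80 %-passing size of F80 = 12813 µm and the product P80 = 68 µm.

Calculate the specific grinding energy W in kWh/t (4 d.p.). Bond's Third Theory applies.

W = 12.7050 kWh/t

W = 10 Wi / √P80 − 10 Wi / √F80
1/√68 = 0.121268;  1/√12813 = 0.008834
W = 10·11.3·(0.121268 − 0.008834) = 12.7050 kWh/t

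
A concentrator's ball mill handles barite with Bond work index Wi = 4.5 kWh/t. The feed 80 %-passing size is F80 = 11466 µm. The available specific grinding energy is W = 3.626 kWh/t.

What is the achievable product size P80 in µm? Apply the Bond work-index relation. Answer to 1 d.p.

P80 = 123.7 µm

W = 10 Wi (P80^-0.5 − F80^-0.5)
P80^(−½) = W/(10 Wi) + F80^(−½)
  = 3.6260/(10·4.5) + 1/√11466 = 0.080578 + 0.009339 = 0.089917
P80 = (1/0.089917)² = 11.1214² = 123.69 µm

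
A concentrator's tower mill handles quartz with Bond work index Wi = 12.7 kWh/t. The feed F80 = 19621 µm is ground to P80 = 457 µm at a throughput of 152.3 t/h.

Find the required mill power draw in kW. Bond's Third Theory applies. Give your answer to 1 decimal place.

W = 10 Wi (P80^-0.5 − F80^-0.5)
W = 10·12.7·(1/√457 − 1/√19621) = 10·12.7·(0.039639) = 5.0342 kWh/t
P = W·T = 5.0342·152.3 = 766.7 kW

P = 766.7 kW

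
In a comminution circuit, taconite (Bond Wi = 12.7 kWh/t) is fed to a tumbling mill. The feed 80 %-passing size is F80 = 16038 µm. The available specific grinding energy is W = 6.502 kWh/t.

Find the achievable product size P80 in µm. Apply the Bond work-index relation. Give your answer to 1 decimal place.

P80 = 286.4 µm

W_Bond = 10·Wi·(1/√P₈₀ − 1/√F₈₀)
P80^(−½) = W/(10 Wi) + F80^(−½)
  = 6.5020/(10·12.7) + 1/√16038 = 0.051197 + 0.007896 = 0.059093
P80 = (1/0.059093)² = 16.9224² = 286.37 µm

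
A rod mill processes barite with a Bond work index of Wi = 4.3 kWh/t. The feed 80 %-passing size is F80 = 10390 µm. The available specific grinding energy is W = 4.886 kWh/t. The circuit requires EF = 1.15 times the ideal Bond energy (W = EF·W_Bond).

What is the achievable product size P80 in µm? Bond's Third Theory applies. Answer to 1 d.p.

Bond:  W = 10 Wi (1/√P − 1/√F)
W_Bond = W / EF = 4.886 / 1.15 = 4.2487 kWh/t
P80^-0.5 = F80^-0.5 + W_Bond/(10 Wi)
  = 4.2487/(10·4.3) + 1/√10390 = 0.098807 + 0.009811 = 0.108617
P80 = (1/0.108617)² = 9.2066² = 84.76 µm

P80 = 84.8 µm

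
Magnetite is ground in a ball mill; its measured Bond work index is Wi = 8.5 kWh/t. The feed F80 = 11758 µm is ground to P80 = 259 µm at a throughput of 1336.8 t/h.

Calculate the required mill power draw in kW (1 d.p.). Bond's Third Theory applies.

P = 6012.6 kW

W = 10 Wi / √P80 − 10 Wi / √F80
W = 10·8.5·(1/√259 − 1/√11758) = 10·8.5·(0.052915) = 4.4978 kWh/t
Mill draw = 4.4978 × 1336.8 = 6012.6 kW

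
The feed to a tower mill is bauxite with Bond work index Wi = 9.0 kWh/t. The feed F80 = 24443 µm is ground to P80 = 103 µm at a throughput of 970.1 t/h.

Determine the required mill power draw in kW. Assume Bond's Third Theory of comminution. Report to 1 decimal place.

P = 8044.4 kW

W = 10 Wi / √P80 − 10 Wi / √F80
W = 10·9.0·(1/√103 − 1/√24443) = 10·9.0·(0.092137) = 8.2923 kWh/t
Power = W × throughput = 8.2923 kWh/t × 970.1 t/h = 8044.4 kW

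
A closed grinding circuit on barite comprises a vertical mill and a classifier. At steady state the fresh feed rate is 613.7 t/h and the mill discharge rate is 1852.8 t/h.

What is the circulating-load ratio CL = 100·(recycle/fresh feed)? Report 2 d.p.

M = F + R at steady state, so:
R = M − F = 1852.8 − 613.7 = 1239.1 t/h
CL = 100·R/F = 100·1239.1/613.7 = 201.91 %

CL = 201.91 %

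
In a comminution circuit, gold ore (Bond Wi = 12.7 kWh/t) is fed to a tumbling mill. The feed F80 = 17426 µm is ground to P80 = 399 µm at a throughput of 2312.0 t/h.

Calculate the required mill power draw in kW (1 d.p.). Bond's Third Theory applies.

P = 12475.3 kW

Bond:  W = 10 Wi (1/√P − 1/√F)
W = 10·12.7·(1/√399 − 1/√17426) = 10·12.7·(0.042487) = 5.3959 kWh/t
P_mill = W·ṁ = 5.3959·2312.0 = 12475.3 kW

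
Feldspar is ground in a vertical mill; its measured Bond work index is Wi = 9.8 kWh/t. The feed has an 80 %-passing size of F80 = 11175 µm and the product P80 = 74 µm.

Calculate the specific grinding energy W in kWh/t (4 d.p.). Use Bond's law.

W = 10.4652 kWh/t

W = 10·Wi·[P80^(−½) − F80^(−½)]
1/√74 = 0.116248;  1/√11175 = 0.009460
W = 10·9.8·(0.116248 − 0.009460) = 10.4652 kWh/t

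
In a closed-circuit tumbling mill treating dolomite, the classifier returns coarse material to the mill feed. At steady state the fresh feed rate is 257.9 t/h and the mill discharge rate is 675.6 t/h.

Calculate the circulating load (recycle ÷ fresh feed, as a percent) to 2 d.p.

CL = 161.96 %

M = F + R at steady state, so:
R = M − F = 675.6 − 257.9 = 417.7 t/h
CL = 100·R/F = 100·417.7/257.9 = 161.96 %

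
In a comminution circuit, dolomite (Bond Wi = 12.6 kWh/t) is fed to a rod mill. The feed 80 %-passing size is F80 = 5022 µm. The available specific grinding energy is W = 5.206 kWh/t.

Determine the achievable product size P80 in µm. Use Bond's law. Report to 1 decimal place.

P80 = 325.5 µm

W = 10·Wi·(P80^(-½) − F80^(-½))
⇒ 1/√P80 = W/(10·Wi) + 1/√F80
  = 5.2060/(10·12.6) + 1/√5022 = 0.041317 + 0.014111 = 0.055429
P80 = (1/0.055429)² = 18.0412² = 325.49 µm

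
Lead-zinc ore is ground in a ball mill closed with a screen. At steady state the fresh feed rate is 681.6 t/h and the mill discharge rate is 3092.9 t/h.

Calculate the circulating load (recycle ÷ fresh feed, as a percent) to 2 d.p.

CL = 353.77 %

Mill node: discharge = fresh + recycle.
R = M − F = 3092.9 − 681.6 = 2411.3 t/h
CL = 100·R/F = 100·2411.3/681.6 = 353.77 %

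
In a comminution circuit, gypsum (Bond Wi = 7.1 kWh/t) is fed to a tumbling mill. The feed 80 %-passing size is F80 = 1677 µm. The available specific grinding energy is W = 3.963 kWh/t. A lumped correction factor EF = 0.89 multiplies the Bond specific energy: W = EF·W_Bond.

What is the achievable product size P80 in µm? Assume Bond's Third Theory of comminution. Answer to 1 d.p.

W = 10·Wi·[P80^(−½) − F80^(−½)]
W_Bond = W / EF = 3.963 / 0.89 = 4.4528 kWh/t
⇒ 1/√P80 = W_Bond/(10·Wi) + 1/√F80
  = 4.4528/(10·7.1) + 1/√1677 = 0.062716 + 0.024419 = 0.087135
P80 = (1/0.087135)² = 11.4765² = 131.71 µm

P80 = 131.7 µm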